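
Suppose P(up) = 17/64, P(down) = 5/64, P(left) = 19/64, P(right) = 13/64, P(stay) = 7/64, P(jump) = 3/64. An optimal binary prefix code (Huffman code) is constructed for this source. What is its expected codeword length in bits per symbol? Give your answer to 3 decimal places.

2.359 bits/symbol

Repeatedly combine the two least-probable nodes; the expected code length is the sum of the merged weights.
merge 3/64 + 5/64 → 1/8
merge 7/64 + 1/8 → 15/64
merge 13/64 + 15/64 → 7/16
merge 17/64 + 19/64 → 9/16
merge 7/16 + 9/16 → 1
L = 1/8 + 15/64 + 7/16 + 9/16 + 1 = 151/64 ≈ 2.359 bits/symbol.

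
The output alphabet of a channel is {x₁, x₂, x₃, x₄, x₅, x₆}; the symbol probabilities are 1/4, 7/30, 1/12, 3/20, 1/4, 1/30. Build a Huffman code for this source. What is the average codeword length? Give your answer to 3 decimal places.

2.383 bits/symbol

Repeatedly combine the two least-probable nodes; the expected code length is the sum of the merged weights.
merge 1/30 + 1/12 → 7/60
merge 7/60 + 3/20 → 4/15
merge 7/30 + 1/4 → 29/60
merge 1/4 + 4/15 → 31/60
merge 29/60 + 31/60 → 1
L = 7/60 + 4/15 + 29/60 + 31/60 + 1 = 143/60 ≈ 2.383 bits/symbol.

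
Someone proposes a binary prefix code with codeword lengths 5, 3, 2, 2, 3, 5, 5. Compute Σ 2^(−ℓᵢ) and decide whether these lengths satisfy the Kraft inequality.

With common denominator 2^5 = 32: Σ 2^(−ℓᵢ) = 1/32 + 4/32 + 8/32 + 8/32 + 4/32 + 1/32 + 1/32 = 27/32 = 0.84375.
Kraft's inequality requires Σ ≤ 1; here Σ = 0.84375 ≤ 1, so such a prefix code exists.

0.84375; yes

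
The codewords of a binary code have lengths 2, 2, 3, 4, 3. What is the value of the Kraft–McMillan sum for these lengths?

With common denominator 2^4 = 16: Σ 2^(−ℓᵢ) = 4/16 + 4/16 + 2/16 + 1/16 + 2/16 = 13/16 = 0.8125.

0.8125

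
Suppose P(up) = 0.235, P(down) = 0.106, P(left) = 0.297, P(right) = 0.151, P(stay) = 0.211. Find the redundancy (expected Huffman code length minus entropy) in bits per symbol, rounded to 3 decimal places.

0.017 bits

Entropy H = −Σ p log₂ p ≈ 2.2398 bits.
Huffman merges: 53/500+151/1000→257/1000; 211/1000+47/200→223/500; 257/1000+297/1000→277/500; 223/500+277/500→1. L = 2257/1000 ≈ 2.2570.
L − H = 2.2570 − 2.2398 = 0.017 bits.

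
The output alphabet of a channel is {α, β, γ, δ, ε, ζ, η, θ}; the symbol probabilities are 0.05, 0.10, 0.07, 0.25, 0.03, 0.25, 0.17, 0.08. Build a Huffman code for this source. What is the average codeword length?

Repeatedly combine the two least-probable nodes; the expected code length is the sum of the merged weights.
merge 3/100 + 1/20 → 2/25
merge 7/100 + 2/25 → 3/20
merge 2/25 + 1/10 → 9/50
merge 3/20 + 17/100 → 8/25
merge 9/50 + 1/4 → 43/100
merge 1/4 + 8/25 → 57/100
merge 43/100 + 57/100 → 1
L = 2/25 + 3/20 + 9/50 + 8/25 + 43/100 + 57/100 + 1 = 273/100 = 2.73 bits/symbol.

2.73 bits/symbol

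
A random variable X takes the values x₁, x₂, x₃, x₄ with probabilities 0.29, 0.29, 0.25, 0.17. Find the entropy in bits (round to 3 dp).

H = −Σ pᵢ log₂ pᵢ.
−0.29·log₂(0.29) = 0.5179
−0.29·log₂(0.29) = 0.5179
−0.25·log₂(0.25) = 0.5000
−0.17·log₂(0.17) = 0.4346
Sum ≈ 1.9704 → 1.970 bits.

1.970 bits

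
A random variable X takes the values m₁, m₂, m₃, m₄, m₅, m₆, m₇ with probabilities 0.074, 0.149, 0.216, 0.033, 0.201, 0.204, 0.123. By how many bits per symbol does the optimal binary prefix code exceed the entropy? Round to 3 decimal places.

0.055 bits

Entropy H = −Σ p log₂ p ≈ 2.6321 bits.
Huffman merges: 33/1000+37/500→107/1000; 107/1000+123/1000→23/100; 149/1000+201/1000→7/20; 51/250+27/125→21/50; 23/100+7/20→29/50; 21/50+29/50→1. L = 2687/1000 ≈ 2.6870.
L − H = 2.6870 − 2.6321 = 0.055 bits.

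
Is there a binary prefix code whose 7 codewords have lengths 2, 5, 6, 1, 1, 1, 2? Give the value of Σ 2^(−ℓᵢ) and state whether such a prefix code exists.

With common denominator 2^6 = 64: Σ 2^(−ℓᵢ) = 16/64 + 2/64 + 1/64 + 32/64 + 32/64 + 32/64 + 16/64 = 131/64 = 2.046875.
Kraft's inequality requires Σ ≤ 1; here Σ = 2.046875 > 1, so no such prefix code exists.

2.046875; no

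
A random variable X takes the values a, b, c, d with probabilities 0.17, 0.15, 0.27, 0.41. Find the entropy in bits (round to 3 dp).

1.883 bits

H = −Σ pᵢ log₂ pᵢ.
−0.17·log₂(0.17) = 0.4346
−0.15·log₂(0.15) = 0.4105
−0.27·log₂(0.27) = 0.5100
−0.41·log₂(0.41) = 0.5274
Sum ≈ 1.8825 → 1.883 bits.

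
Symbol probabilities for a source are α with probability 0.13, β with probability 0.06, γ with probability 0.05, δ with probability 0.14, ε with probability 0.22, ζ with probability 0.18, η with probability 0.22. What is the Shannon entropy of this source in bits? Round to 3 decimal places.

H = −Σ pᵢ log₂ pᵢ.
−0.13·log₂(0.13) = 0.3826
−0.06·log₂(0.06) = 0.2435
−0.05·log₂(0.05) = 0.2161
−0.14·log₂(0.14) = 0.3971
−0.22·log₂(0.22) = 0.4806
−0.18·log₂(0.18) = 0.4453
−0.22·log₂(0.22) = 0.4806
Sum ≈ 2.6458 → 2.646 bits.

2.646 bits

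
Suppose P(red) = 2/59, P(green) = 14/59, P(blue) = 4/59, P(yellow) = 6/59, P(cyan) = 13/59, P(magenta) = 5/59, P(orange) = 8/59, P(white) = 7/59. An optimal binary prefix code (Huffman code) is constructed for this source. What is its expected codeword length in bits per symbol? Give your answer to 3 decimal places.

2.831 bits/symbol

Repeatedly combine the two least-probable nodes; the expected code length is the sum of the merged weights.
merge 2/59 + 4/59 → 6/59
merge 5/59 + 6/59 → 11/59
merge 6/59 + 7/59 → 13/59
merge 8/59 + 11/59 → 19/59
merge 13/59 + 13/59 → 26/59
merge 14/59 + 19/59 → 33/59
merge 26/59 + 33/59 → 1
L = 6/59 + 11/59 + 13/59 + 19/59 + 26/59 + 33/59 + 1 = 167/59 ≈ 2.831 bits/symbol.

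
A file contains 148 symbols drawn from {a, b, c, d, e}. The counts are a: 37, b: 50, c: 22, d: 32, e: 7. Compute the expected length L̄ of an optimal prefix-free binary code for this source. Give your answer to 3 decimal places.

Probabilities are the counts divided by 148.
Repeatedly combine the two least-probable nodes; the expected code length is the sum of the merged weights.
merge 7/148 + 11/74 → 29/148
merge 29/148 + 8/37 → 61/148
merge 1/4 + 25/74 → 87/148
merge 61/148 + 87/148 → 1
L = 29/148 + 61/148 + 87/148 + 1 = 325/148 ≈ 2.196 bits/symbol.

2.196 bits/symbol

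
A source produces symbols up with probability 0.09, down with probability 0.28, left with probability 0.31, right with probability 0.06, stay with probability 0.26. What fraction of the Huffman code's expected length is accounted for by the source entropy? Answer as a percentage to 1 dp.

97.7%

Entropy H = −Σ p log₂ p ≈ 2.0995 bits.
Huffman merges: 3/50+9/100→3/20; 3/20+13/50→41/100; 7/25+31/100→59/100; 41/100+59/100→1. L = 43/20 ≈ 2.1500.
Efficiency = H/L = 2.0995/2.1500 = 97.7%.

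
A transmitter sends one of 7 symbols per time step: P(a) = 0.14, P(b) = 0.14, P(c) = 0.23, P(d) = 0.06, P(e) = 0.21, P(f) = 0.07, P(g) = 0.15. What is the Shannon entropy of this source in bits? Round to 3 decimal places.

2.677 bits

H = −Σ pᵢ log₂ pᵢ.
−0.14·log₂(0.14) = 0.3971
−0.14·log₂(0.14) = 0.3971
−0.23·log₂(0.23) = 0.4877
−0.06·log₂(0.06) = 0.2435
−0.21·log₂(0.21) = 0.4728
−0.07·log₂(0.07) = 0.2686
−0.15·log₂(0.15) = 0.4105
Sum ≈ 2.6773 → 2.677 bits.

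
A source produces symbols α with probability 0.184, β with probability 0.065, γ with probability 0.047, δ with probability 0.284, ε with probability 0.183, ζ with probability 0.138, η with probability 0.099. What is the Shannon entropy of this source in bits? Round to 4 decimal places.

2.6017 bits

H = −Σ pᵢ log₂ pᵢ.
−0.184·log₂(0.184) = 0.4494
−0.065·log₂(0.065) = 0.2563
−0.047·log₂(0.047) = 0.2073
−0.284·log₂(0.284) = 0.5158
−0.183·log₂(0.183) = 0.4484
−0.138·log₂(0.138) = 0.3943
−0.099·log₂(0.099) = 0.3303
Sum ≈ 2.6017 → 2.6017 bits.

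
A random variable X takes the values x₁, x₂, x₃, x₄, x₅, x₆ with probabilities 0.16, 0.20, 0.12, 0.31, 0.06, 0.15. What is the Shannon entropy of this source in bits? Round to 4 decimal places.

2.4323 bits

H = −Σ pᵢ log₂ pᵢ.
−0.16·log₂(0.16) = 0.4230
−0.20·log₂(0.20) = 0.4644
−0.12·log₂(0.12) = 0.3671
−0.31·log₂(0.31) = 0.5238
−0.06·log₂(0.06) = 0.2435
−0.15·log₂(0.15) = 0.4105
Sum ≈ 2.4323 → 2.4323 bits.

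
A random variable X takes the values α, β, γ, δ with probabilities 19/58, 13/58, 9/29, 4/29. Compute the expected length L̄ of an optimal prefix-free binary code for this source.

Repeatedly combine the two least-probable nodes; the expected code length is the sum of the merged weights.
merge 4/29 + 13/58 → 21/58
merge 9/29 + 19/58 → 37/58
merge 21/58 + 37/58 → 1
L = 21/58 + 37/58 + 1 = 2 bits/symbol.

2 bits/symbol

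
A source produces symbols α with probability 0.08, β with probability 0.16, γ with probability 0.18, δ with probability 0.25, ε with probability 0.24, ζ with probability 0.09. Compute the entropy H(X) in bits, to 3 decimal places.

2.467 bits

H = −Σ pᵢ log₂ pᵢ.
−0.08·log₂(0.08) = 0.2915
−0.16·log₂(0.16) = 0.4230
−0.18·log₂(0.18) = 0.4453
−0.25·log₂(0.25) = 0.5000
−0.24·log₂(0.24) = 0.4941
−0.09·log₂(0.09) = 0.3127
Sum ≈ 2.4666 → 2.467 bits.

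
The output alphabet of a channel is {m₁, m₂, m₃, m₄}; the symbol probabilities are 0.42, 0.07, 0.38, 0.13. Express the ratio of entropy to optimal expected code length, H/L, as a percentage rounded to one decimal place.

95.9%

Entropy H = −Σ p log₂ p ≈ 1.7073 bits.
Huffman merges: 7/100+13/100→1/5; 1/5+19/50→29/50; 21/50+29/50→1. L = 89/50 ≈ 1.7800.
Efficiency = H/L = 1.7073/1.7800 = 95.9%.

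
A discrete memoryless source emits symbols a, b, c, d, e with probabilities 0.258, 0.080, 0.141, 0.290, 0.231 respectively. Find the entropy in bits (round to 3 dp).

2.201 bits

H = −Σ pᵢ log₂ pᵢ.
−0.258·log₂(0.258) = 0.5043
−0.080·log₂(0.080) = 0.2915
−0.141·log₂(0.141) = 0.3985
−0.290·log₂(0.290) = 0.5179
−0.231·log₂(0.231) = 0.4883
Sum ≈ 2.2005 → 2.201 bits.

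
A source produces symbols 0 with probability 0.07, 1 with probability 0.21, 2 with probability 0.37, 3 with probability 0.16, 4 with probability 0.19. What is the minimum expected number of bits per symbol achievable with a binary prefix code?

2.23 bits/symbol

Repeatedly combine the two least-probable nodes; the expected code length is the sum of the merged weights.
merge 7/100 + 4/25 → 23/100
merge 19/100 + 21/100 → 2/5
merge 23/100 + 37/100 → 3/5
merge 2/5 + 3/5 → 1
L = 23/100 + 2/5 + 3/5 + 1 = 223/100 = 2.23 bits/symbol.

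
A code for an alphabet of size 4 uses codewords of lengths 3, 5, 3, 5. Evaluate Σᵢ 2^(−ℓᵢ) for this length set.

0.3125

With common denominator 2^5 = 32: Σ 2^(−ℓᵢ) = 4/32 + 1/32 + 4/32 + 1/32 = 10/32 = 0.3125.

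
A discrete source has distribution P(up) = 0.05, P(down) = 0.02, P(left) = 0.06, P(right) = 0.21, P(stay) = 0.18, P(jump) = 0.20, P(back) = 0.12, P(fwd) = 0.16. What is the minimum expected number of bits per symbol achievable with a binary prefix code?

Repeatedly combine the two least-probable nodes; the expected code length is the sum of the merged weights.
merge 1/50 + 1/20 → 7/100
merge 3/50 + 7/100 → 13/100
merge 3/25 + 13/100 → 1/4
merge 4/25 + 9/50 → 17/50
merge 1/5 + 21/100 → 41/100
merge 1/4 + 17/50 → 59/100
merge 41/100 + 59/100 → 1
L = 7/100 + 13/100 + 1/4 + 17/50 + 41/100 + 59/100 + 1 = 279/100 = 2.79 bits/symbol.

2.79 bits/symbol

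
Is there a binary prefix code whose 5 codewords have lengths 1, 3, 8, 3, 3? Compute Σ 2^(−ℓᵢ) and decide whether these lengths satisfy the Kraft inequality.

With common denominator 2^8 = 256: Σ 2^(−ℓᵢ) = 128/256 + 32/256 + 1/256 + 32/256 + 32/256 = 225/256 = 0.87890625.
Kraft's inequality requires Σ ≤ 1; here Σ = 0.87890625 ≤ 1, so such a prefix code exists.

0.87890625; yes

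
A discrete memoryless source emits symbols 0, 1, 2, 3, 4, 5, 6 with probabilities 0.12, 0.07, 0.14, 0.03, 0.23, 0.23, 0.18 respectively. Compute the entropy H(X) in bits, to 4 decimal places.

H = −Σ pᵢ log₂ pᵢ.
−0.12·log₂(0.12) = 0.3671
−0.07·log₂(0.07) = 0.2686
−0.14·log₂(0.14) = 0.3971
−0.03·log₂(0.03) = 0.1518
−0.23·log₂(0.23) = 0.4877
−0.23·log₂(0.23) = 0.4877
−0.18·log₂(0.18) = 0.4453
Sum ≈ 2.6051 → 2.6051 bits.

2.6051 bits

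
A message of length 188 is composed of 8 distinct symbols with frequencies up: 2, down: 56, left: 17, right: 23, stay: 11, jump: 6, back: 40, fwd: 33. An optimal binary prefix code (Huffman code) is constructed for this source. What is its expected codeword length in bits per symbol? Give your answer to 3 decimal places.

Probabilities are the counts divided by 188.
Repeatedly combine the two least-probable nodes; the expected code length is the sum of the merged weights.
merge 1/94 + 3/94 → 2/47
merge 2/47 + 11/188 → 19/188
merge 17/188 + 19/188 → 9/47
merge 23/188 + 33/188 → 14/47
merge 9/47 + 10/47 → 19/47
merge 14/47 + 14/47 → 28/47
merge 19/47 + 28/47 → 1
L = 2/47 + 19/188 + 9/47 + 14/47 + 19/47 + 28/47 + 1 = 495/188 ≈ 2.633 bits/symbol.

2.633 bits/symbol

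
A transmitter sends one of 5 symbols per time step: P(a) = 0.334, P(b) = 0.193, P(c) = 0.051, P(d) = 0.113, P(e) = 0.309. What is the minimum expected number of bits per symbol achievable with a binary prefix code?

2.164 bits/symbol

Repeatedly combine the two least-probable nodes; the expected code length is the sum of the merged weights.
merge 51/1000 + 113/1000 → 41/250
merge 41/250 + 193/1000 → 357/1000
merge 309/1000 + 167/500 → 643/1000
merge 357/1000 + 643/1000 → 1
L = 41/250 + 357/1000 + 643/1000 + 1 = 541/250 = 2.164 bits/symbol.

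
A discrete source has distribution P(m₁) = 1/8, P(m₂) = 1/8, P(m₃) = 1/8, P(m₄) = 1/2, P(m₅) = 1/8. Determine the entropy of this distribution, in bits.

Each probability is a power of 1/2, so log₂(1/p) is an integer.
H = Σ p·log₂(1/p) = 1/8·3 + 1/8·3 + 1/8·3 + 1/2·1 + 1/8·3 = 2 bits.

2 bits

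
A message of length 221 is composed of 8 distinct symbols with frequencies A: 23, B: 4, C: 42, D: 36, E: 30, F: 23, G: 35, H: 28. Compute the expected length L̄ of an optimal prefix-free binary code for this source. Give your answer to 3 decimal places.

Probabilities are the counts divided by 221.
Repeatedly combine the two least-probable nodes; the expected code length is the sum of the merged weights.
merge 4/221 + 23/221 → 27/221
merge 23/221 + 27/221 → 50/221
merge 28/221 + 30/221 → 58/221
merge 35/221 + 36/221 → 71/221
merge 42/221 + 50/221 → 92/221
merge 58/221 + 71/221 → 129/221
merge 92/221 + 129/221 → 1
L = 27/221 + 50/221 + 58/221 + 71/221 + 92/221 + 129/221 + 1 = 648/221 ≈ 2.932 bits/symbol.

2.932 bits/symbol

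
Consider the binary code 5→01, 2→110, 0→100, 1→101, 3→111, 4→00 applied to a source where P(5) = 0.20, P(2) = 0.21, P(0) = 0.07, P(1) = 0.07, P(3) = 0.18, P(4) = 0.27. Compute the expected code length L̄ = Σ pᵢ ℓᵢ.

L̄ = Σ pᵢ·ℓᵢ = 0.20·2 + 0.21·3 + 0.07·3 + 0.07·3 + 0.18·3 + 0.27·2 = 2.53 bits/symbol.

2.53 bits/symbol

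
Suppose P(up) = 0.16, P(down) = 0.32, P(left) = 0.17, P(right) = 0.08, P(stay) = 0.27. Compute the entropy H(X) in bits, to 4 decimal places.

H = −Σ pᵢ log₂ pᵢ.
−0.16·log₂(0.16) = 0.4230
−0.32·log₂(0.32) = 0.5260
−0.17·log₂(0.17) = 0.4346
−0.08·log₂(0.08) = 0.2915
−0.27·log₂(0.27) = 0.5100
Sum ≈ 2.1852 → 2.1852 bits.

2.1852 bits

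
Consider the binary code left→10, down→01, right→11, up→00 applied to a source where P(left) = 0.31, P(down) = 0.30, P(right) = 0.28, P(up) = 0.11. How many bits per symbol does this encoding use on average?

2 bits/symbol

L̄ = Σ pᵢ·ℓᵢ = 0.31·2 + 0.30·2 + 0.28·2 + 0.11·2 = 2 bits/symbol.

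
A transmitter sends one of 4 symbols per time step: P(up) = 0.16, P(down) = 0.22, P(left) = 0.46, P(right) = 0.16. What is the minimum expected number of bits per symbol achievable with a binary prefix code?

1.86 bits/symbol

Repeatedly combine the two least-probable nodes; the expected code length is the sum of the merged weights.
merge 4/25 + 4/25 → 8/25
merge 11/50 + 8/25 → 27/50
merge 23/50 + 27/50 → 1
L = 8/25 + 27/50 + 1 = 93/50 = 1.86 bits/symbol.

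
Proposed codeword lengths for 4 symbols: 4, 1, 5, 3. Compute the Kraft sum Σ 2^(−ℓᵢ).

With common denominator 2^5 = 32: Σ 2^(−ℓᵢ) = 2/32 + 16/32 + 1/32 + 4/32 = 23/32 = 0.71875.

0.71875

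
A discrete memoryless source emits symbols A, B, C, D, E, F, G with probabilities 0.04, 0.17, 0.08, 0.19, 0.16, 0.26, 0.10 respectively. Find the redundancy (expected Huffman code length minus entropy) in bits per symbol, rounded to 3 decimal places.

Entropy H = −Σ p log₂ p ≈ 2.6276 bits.
Huffman merges: 1/25+2/25→3/25; 1/10+3/25→11/50; 4/25+17/100→33/100; 19/100+11/50→41/100; 13/50+33/100→59/100; 41/100+59/100→1. L = 267/100 ≈ 2.6700.
L − H = 2.6700 − 2.6276 = 0.042 bits.

0.042 bits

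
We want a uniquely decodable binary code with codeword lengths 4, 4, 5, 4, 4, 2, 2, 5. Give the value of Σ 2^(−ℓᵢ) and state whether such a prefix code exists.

With common denominator 2^5 = 32: Σ 2^(−ℓᵢ) = 2/32 + 2/32 + 1/32 + 2/32 + 2/32 + 8/32 + 8/32 + 1/32 = 26/32 = 0.8125.
Kraft's inequality requires Σ ≤ 1; here Σ = 0.8125 ≤ 1, so such a prefix code exists.

0.8125; yes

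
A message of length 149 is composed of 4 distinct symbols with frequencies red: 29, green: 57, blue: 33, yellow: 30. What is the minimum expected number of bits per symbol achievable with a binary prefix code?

Probabilities are the counts divided by 149.
Repeatedly combine the two least-probable nodes; the expected code length is the sum of the merged weights.
merge 29/149 + 30/149 → 59/149
merge 33/149 + 57/149 → 90/149
merge 59/149 + 90/149 → 1
L = 59/149 + 90/149 + 1 = 2 bits/symbol.

2 bits/symbol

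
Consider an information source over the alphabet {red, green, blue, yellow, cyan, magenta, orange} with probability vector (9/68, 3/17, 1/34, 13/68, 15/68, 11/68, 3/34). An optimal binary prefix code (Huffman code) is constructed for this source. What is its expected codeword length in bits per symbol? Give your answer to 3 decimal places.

Repeatedly combine the two least-probable nodes; the expected code length is the sum of the merged weights.
merge 1/34 + 3/34 → 2/17
merge 2/17 + 9/68 → 1/4
merge 11/68 + 3/17 → 23/68
merge 13/68 + 15/68 → 7/17
merge 1/4 + 23/68 → 10/17
merge 7/17 + 10/17 → 1
L = 2/17 + 1/4 + 23/68 + 7/17 + 10/17 + 1 = 46/17 ≈ 2.706 bits/symbol.

2.706 bits/symbol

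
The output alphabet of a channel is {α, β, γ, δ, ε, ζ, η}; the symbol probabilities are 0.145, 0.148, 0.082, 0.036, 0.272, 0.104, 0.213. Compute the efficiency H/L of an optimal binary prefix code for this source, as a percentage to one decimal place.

Entropy H = −Σ p log₂ p ≈ 2.6061 bits.
Huffman merges: 9/250+41/500→59/500; 13/125+59/500→111/500; 29/200+37/250→293/1000; 213/1000+111/500→87/200; 34/125+293/1000→113/200; 87/200+113/200→1. L = 2633/1000 ≈ 2.6330.
Efficiency = H/L = 2.6061/2.6330 = 99.0%.

99.0%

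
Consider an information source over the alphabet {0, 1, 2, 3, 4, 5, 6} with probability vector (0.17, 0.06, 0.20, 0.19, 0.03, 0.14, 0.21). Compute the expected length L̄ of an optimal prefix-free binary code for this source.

Repeatedly combine the two least-probable nodes; the expected code length is the sum of the merged weights.
merge 3/100 + 3/50 → 9/100
merge 9/100 + 7/50 → 23/100
merge 17/100 + 19/100 → 9/25
merge 1/5 + 21/100 → 41/100
merge 23/100 + 9/25 → 59/100
merge 41/100 + 59/100 → 1
L = 9/100 + 23/100 + 9/25 + 41/100 + 59/100 + 1 = 67/25 = 2.68 bits/symbol.

2.68 bits/symbol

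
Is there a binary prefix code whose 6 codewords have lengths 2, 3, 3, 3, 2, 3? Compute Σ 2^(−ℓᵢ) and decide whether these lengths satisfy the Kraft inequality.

1; yes

With common denominator 2^3 = 8: Σ 2^(−ℓᵢ) = 2/8 + 1/8 + 1/8 + 1/8 + 2/8 + 1/8 = 8/8 = 1.
Kraft's inequality requires Σ ≤ 1; here Σ = 1 ≤ 1, so such a prefix code exists.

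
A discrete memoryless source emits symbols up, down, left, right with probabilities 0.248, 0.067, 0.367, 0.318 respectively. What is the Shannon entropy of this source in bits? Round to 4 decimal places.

H = −Σ pᵢ log₂ pᵢ.
−0.248·log₂(0.248) = 0.4989
−0.067·log₂(0.067) = 0.2613
−0.367·log₂(0.367) = 0.5307
−0.318·log₂(0.318) = 0.5256
Sum ≈ 1.8165 → 1.8165 bits.

1.8165 bits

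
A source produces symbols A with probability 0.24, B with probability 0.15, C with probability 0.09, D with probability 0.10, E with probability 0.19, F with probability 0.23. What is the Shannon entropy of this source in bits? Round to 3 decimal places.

2.492 bits

H = −Σ pᵢ log₂ pᵢ.
−0.24·log₂(0.24) = 0.4941
−0.15·log₂(0.15) = 0.4105
−0.09·log₂(0.09) = 0.3127
−0.10·log₂(0.10) = 0.3322
−0.19·log₂(0.19) = 0.4552
−0.23·log₂(0.23) = 0.4877
Sum ≈ 2.4924 → 2.492 bits.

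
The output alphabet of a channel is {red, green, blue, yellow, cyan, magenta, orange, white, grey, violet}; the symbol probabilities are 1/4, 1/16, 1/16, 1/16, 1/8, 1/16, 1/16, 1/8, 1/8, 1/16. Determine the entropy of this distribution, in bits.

3.125 bits

Each probability is a power of 1/2, so log₂(1/p) is an integer.
H = Σ p·log₂(1/p) = 1/4·2 + 1/16·4 + 1/16·4 + 1/16·4 + 1/8·3 + 1/16·4 + 1/16·4 + 1/8·3 + 1/8·3 + 1/16·4 = 3.125 bits.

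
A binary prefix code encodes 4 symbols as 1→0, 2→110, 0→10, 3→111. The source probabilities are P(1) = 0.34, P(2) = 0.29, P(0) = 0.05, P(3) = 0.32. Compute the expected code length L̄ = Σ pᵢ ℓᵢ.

2.27 bits/symbol

L̄ = Σ pᵢ·ℓᵢ = 0.34·1 + 0.29·3 + 0.05·2 + 0.32·3 = 2.27 bits/symbol.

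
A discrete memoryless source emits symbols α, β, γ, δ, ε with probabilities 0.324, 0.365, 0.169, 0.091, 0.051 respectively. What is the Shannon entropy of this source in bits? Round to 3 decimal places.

2.025 bits

H = −Σ pᵢ log₂ pᵢ.
−0.324·log₂(0.324) = 0.5268
−0.365·log₂(0.365) = 0.5307
−0.169·log₂(0.169) = 0.4335
−0.091·log₂(0.091) = 0.3147
−0.051·log₂(0.051) = 0.2190
Sum ≈ 2.0246 → 2.025 bits.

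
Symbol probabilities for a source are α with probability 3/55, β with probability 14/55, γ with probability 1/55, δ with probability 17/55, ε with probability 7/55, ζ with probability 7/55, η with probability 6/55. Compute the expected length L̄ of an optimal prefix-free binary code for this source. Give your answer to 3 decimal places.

2.509 bits/symbol

Repeatedly combine the two least-probable nodes; the expected code length is the sum of the merged weights.
merge 1/55 + 3/55 → 4/55
merge 4/55 + 6/55 → 2/11
merge 7/55 + 7/55 → 14/55
merge 2/11 + 14/55 → 24/55
merge 14/55 + 17/55 → 31/55
merge 24/55 + 31/55 → 1
L = 4/55 + 2/11 + 14/55 + 24/55 + 31/55 + 1 = 138/55 ≈ 2.509 bits/symbol.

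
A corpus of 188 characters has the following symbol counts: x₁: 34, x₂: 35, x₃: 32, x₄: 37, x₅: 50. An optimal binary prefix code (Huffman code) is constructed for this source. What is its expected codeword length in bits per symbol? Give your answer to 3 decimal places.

2.351 bits/symbol

Probabilities are the counts divided by 188.
Repeatedly combine the two least-probable nodes; the expected code length is the sum of the merged weights.
merge 8/47 + 17/94 → 33/94
merge 35/188 + 37/188 → 18/47
merge 25/94 + 33/94 → 29/47
merge 18/47 + 29/47 → 1
L = 33/94 + 18/47 + 29/47 + 1 = 221/94 ≈ 2.351 bits/symbol.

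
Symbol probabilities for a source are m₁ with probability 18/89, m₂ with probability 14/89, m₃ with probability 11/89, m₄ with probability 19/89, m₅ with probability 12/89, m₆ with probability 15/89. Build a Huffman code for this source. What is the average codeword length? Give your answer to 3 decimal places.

Repeatedly combine the two least-probable nodes; the expected code length is the sum of the merged weights.
merge 11/89 + 12/89 → 23/89
merge 14/89 + 15/89 → 29/89
merge 18/89 + 19/89 → 37/89
merge 23/89 + 29/89 → 52/89
merge 37/89 + 52/89 → 1
L = 23/89 + 29/89 + 37/89 + 52/89 + 1 = 230/89 ≈ 2.584 bits/symbol.

2.584 bits/symbol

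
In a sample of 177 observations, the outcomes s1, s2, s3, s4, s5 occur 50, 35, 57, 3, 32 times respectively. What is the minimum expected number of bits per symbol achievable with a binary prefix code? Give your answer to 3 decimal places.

Probabilities are the counts divided by 177.
Repeatedly combine the two least-probable nodes; the expected code length is the sum of the merged weights.
merge 1/59 + 32/177 → 35/177
merge 35/177 + 35/177 → 70/177
merge 50/177 + 19/59 → 107/177
merge 70/177 + 107/177 → 1
L = 35/177 + 70/177 + 107/177 + 1 = 389/177 ≈ 2.198 bits/symbol.

2.198 bits/symbol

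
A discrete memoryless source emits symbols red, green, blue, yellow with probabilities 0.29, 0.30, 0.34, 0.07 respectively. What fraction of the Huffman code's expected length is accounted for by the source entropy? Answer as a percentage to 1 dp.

91.8%

Entropy H = −Σ p log₂ p ≈ 1.8367 bits.
Huffman merges: 7/100+29/100→9/25; 3/10+17/50→16/25; 9/25+16/25→1. L = 2 ≈ 2.0000.
Efficiency = H/L = 1.8367/2.0000 = 91.8%.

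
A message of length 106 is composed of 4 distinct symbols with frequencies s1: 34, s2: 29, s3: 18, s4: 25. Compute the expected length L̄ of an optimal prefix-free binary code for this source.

Probabilities are the counts divided by 106.
Repeatedly combine the two least-probable nodes; the expected code length is the sum of the merged weights.
merge 9/53 + 25/106 → 43/106
merge 29/106 + 17/53 → 63/106
merge 43/106 + 63/106 → 1
L = 43/106 + 63/106 + 1 = 2 bits/symbol.

2 bits/symbol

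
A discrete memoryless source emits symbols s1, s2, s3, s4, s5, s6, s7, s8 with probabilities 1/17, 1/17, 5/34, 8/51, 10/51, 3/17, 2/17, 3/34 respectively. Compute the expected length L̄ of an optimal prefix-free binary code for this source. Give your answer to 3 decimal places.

2.922 bits/symbol

Repeatedly combine the two least-probable nodes; the expected code length is the sum of the merged weights.
merge 1/17 + 1/17 → 2/17
merge 3/34 + 2/17 → 7/34
merge 2/17 + 5/34 → 9/34
merge 8/51 + 3/17 → 1/3
merge 10/51 + 7/34 → 41/102
merge 9/34 + 1/3 → 61/102
merge 41/102 + 61/102 → 1
L = 2/17 + 7/34 + 9/34 + 1/3 + 41/102 + 61/102 + 1 = 149/51 ≈ 2.922 bits/symbol.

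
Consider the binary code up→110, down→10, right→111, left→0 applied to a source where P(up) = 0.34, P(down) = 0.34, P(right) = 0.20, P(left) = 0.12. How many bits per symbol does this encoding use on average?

2.42 bits/symbol

L̄ = Σ pᵢ·ℓᵢ = 0.34·3 + 0.34·2 + 0.20·3 + 0.12·1 = 2.42 bits/symbol.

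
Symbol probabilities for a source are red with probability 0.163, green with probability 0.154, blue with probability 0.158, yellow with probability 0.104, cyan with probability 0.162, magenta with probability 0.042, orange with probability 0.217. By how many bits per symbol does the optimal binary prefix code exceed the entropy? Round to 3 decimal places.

Entropy H = −Σ p log₂ p ≈ 2.6982 bits.
Huffman merges: 21/500+13/125→73/500; 73/500+77/500→3/10; 79/500+81/500→8/25; 163/1000+217/1000→19/50; 3/10+8/25→31/50; 19/50+31/50→1. L = 1383/500 ≈ 2.7660.
L − H = 2.7660 − 2.6982 = 0.068 bits.

0.068 bits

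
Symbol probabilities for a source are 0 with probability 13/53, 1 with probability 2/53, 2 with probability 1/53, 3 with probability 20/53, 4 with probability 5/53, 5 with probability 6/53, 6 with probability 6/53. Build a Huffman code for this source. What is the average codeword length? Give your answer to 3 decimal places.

2.434 bits/symbol

Repeatedly combine the two least-probable nodes; the expected code length is the sum of the merged weights.
merge 1/53 + 2/53 → 3/53
merge 3/53 + 5/53 → 8/53
merge 6/53 + 6/53 → 12/53
merge 8/53 + 12/53 → 20/53
merge 13/53 + 20/53 → 33/53
merge 20/53 + 33/53 → 1
L = 3/53 + 8/53 + 12/53 + 20/53 + 33/53 + 1 = 129/53 ≈ 2.434 bits/symbol.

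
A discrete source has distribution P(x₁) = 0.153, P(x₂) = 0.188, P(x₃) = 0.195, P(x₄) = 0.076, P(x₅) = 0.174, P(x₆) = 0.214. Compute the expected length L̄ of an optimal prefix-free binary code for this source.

2.591 bits/symbol

Repeatedly combine the two least-probable nodes; the expected code length is the sum of the merged weights.
merge 19/250 + 153/1000 → 229/1000
merge 87/500 + 47/250 → 181/500
merge 39/200 + 107/500 → 409/1000
merge 229/1000 + 181/500 → 591/1000
merge 409/1000 + 591/1000 → 1
L = 229/1000 + 181/500 + 409/1000 + 591/1000 + 1 = 2591/1000 = 2.591 bits/symbol.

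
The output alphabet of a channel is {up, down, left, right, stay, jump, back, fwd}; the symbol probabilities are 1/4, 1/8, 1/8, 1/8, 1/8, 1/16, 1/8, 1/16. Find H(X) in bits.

Each probability is a power of 1/2, so log₂(1/p) is an integer.
H = Σ p·log₂(1/p) = 1/4·2 + 1/8·3 + 1/8·3 + 1/8·3 + 1/8·3 + 1/16·4 + 1/8·3 + 1/16·4 = 2.875 bits.

2.875 bits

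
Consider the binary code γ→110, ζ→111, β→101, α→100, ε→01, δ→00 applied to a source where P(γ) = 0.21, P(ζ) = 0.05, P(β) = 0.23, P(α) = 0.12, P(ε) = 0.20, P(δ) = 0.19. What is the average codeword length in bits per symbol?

2.61 bits/symbol

L̄ = Σ pᵢ·ℓᵢ = 0.21·3 + 0.05·3 + 0.23·3 + 0.12·3 + 0.20·2 + 0.19·2 = 2.61 bits/symbol.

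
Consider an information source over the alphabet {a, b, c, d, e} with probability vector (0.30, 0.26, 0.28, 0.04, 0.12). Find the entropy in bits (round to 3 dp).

2.093 bits

H = −Σ pᵢ log₂ pᵢ.
−0.30·log₂(0.30) = 0.5211
−0.26·log₂(0.26) = 0.5053
−0.28·log₂(0.28) = 0.5142
−0.04·log₂(0.04) = 0.1858
−0.12·log₂(0.12) = 0.3671
Sum ≈ 2.0934 → 2.093 bits.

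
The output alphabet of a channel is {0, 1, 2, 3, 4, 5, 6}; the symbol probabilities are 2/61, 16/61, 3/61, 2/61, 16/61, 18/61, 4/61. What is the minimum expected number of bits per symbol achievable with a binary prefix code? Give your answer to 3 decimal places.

2.361 bits/symbol

Repeatedly combine the two least-probable nodes; the expected code length is the sum of the merged weights.
merge 2/61 + 2/61 → 4/61
merge 3/61 + 4/61 → 7/61
merge 4/61 + 7/61 → 11/61
merge 11/61 + 16/61 → 27/61
merge 16/61 + 18/61 → 34/61
merge 27/61 + 34/61 → 1
L = 4/61 + 7/61 + 11/61 + 27/61 + 34/61 + 1 = 144/61 ≈ 2.361 bits/symbol.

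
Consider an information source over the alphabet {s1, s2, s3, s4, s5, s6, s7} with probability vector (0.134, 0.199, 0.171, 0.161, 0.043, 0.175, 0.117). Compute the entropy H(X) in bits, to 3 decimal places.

2.709 bits

H = −Σ pᵢ log₂ pᵢ.
−0.134·log₂(0.134) = 0.3886
−0.199·log₂(0.199) = 0.4635
−0.171·log₂(0.171) = 0.4357
−0.161·log₂(0.161) = 0.4242
−0.043·log₂(0.043) = 0.1952
−0.175·log₂(0.175) = 0.4401
−0.117·log₂(0.117) = 0.3622
Sum ≈ 2.7094 → 2.709 bits.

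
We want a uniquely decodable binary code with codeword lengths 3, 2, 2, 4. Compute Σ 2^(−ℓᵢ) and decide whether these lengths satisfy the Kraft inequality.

With common denominator 2^4 = 16: Σ 2^(−ℓᵢ) = 2/16 + 4/16 + 4/16 + 1/16 = 11/16 = 0.6875.
Kraft's inequality requires Σ ≤ 1; here Σ = 0.6875 ≤ 1, so such a prefix code exists.

0.6875; yes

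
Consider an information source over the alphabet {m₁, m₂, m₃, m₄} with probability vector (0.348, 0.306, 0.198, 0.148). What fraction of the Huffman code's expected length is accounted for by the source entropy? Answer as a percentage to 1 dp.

96.3%

Entropy H = −Σ p log₂ p ≈ 1.9233 bits.
Huffman merges: 37/250+99/500→173/500; 153/500+173/500→163/250; 87/250+163/250→1. L = 999/500 ≈ 1.9980.
Efficiency = H/L = 1.9233/1.9980 = 96.3%.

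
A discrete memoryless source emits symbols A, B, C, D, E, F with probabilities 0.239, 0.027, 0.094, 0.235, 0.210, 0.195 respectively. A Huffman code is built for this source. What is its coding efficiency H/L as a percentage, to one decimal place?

Entropy H = −Σ p log₂ p ≈ 2.3786 bits.
Huffman merges: 27/1000+47/500→121/1000; 121/1000+39/200→79/250; 21/100+47/200→89/200; 239/1000+79/250→111/200; 89/200+111/200→1. L = 2437/1000 ≈ 2.4370.
Efficiency = H/L = 2.3786/2.4370 = 97.6%.

97.6%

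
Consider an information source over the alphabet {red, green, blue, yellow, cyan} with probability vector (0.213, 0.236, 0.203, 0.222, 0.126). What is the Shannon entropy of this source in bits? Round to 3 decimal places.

H = −Σ pᵢ log₂ pᵢ.
−0.213·log₂(0.213) = 0.4752
−0.236·log₂(0.236) = 0.4916
−0.203·log₂(0.203) = 0.4670
−0.222·log₂(0.222) = 0.4820
−0.126·log₂(0.126) = 0.3766
Sum ≈ 2.2924 → 2.292 bits.

2.292 bits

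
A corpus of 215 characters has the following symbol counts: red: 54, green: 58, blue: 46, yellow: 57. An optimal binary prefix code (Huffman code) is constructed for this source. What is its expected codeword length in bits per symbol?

Probabilities are the counts divided by 215.
Repeatedly combine the two least-probable nodes; the expected code length is the sum of the merged weights.
merge 46/215 + 54/215 → 20/43
merge 57/215 + 58/215 → 23/43
merge 20/43 + 23/43 → 1
L = 20/43 + 23/43 + 1 = 2 bits/symbol.

2 bits/symbol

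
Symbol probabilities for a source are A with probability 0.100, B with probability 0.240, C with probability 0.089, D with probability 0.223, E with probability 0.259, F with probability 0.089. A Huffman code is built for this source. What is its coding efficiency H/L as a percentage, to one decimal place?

Entropy H = −Σ p log₂ p ≈ 2.4351 bits.
Huffman merges: 89/1000+89/1000→89/500; 1/10+89/500→139/500; 223/1000+6/25→463/1000; 259/1000+139/500→537/1000; 463/1000+537/1000→1. L = 307/125 ≈ 2.4560.
Efficiency = H/L = 2.4351/2.4560 = 99.1%.

99.1%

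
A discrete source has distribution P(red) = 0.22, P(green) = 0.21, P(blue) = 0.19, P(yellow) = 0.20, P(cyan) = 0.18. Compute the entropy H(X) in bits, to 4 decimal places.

H = −Σ pᵢ log₂ pᵢ.
−0.22·log₂(0.22) = 0.4806
−0.21·log₂(0.21) = 0.4728
−0.19·log₂(0.19) = 0.4552
−0.20·log₂(0.20) = 0.4644
−0.18·log₂(0.18) = 0.4453
Sum ≈ 2.3183 → 2.3183 bits.

2.3183 bits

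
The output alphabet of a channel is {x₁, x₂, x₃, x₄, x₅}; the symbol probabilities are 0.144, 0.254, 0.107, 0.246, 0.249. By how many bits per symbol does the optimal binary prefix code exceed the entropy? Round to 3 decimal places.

0.004 bits

Entropy H = −Σ p log₂ p ≈ 2.2470 bits.
Huffman merges: 107/1000+18/125→251/1000; 123/500+249/1000→99/200; 251/1000+127/500→101/200; 99/200+101/200→1. L = 2251/1000 ≈ 2.2510.
L − H = 2.2510 − 2.2470 = 0.004 bits.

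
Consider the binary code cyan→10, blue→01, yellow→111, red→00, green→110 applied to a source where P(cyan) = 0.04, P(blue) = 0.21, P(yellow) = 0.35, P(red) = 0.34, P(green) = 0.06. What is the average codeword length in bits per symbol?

2.41 bits/symbol

L̄ = Σ pᵢ·ℓᵢ = 0.04·2 + 0.21·2 + 0.35·3 + 0.34·2 + 0.06·3 = 2.41 bits/symbol.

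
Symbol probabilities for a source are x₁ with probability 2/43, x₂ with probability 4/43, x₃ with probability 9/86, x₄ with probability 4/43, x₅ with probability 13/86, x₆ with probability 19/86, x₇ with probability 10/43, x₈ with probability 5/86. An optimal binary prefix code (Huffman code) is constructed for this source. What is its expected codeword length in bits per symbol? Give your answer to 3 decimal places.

Repeatedly combine the two least-probable nodes; the expected code length is the sum of the merged weights.
merge 2/43 + 5/86 → 9/86
merge 4/43 + 4/43 → 8/43
merge 9/86 + 9/86 → 9/43
merge 13/86 + 8/43 → 29/86
merge 9/43 + 19/86 → 37/86
merge 10/43 + 29/86 → 49/86
merge 37/86 + 49/86 → 1
L = 9/86 + 8/43 + 9/43 + 29/86 + 37/86 + 49/86 + 1 = 122/43 ≈ 2.837 bits/symbol.

2.837 bits/symbol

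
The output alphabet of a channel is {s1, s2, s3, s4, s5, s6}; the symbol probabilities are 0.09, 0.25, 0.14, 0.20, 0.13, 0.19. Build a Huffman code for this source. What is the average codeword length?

Repeatedly combine the two least-probable nodes; the expected code length is the sum of the merged weights.
merge 9/100 + 13/100 → 11/50
merge 7/50 + 19/100 → 33/100
merge 1/5 + 11/50 → 21/50
merge 1/4 + 33/100 → 29/50
merge 21/50 + 29/50 → 1
L = 11/50 + 33/100 + 21/50 + 29/50 + 1 = 51/20 = 2.55 bits/symbol.

2.55 bits/symbol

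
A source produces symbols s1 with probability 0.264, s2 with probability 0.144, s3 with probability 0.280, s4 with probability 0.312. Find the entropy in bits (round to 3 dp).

H = −Σ pᵢ log₂ pᵢ.
−0.264·log₂(0.264) = 0.5072
−0.144·log₂(0.144) = 0.4026
−0.280·log₂(0.280) = 0.5142
−0.312·log₂(0.312) = 0.5243
Sum ≈ 1.9484 → 1.948 bits.

1.948 bits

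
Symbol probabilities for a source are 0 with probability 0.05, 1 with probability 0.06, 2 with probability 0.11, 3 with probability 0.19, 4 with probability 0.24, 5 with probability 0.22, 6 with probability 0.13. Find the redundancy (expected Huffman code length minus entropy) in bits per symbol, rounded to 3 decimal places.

Entropy H = −Σ p log₂ p ≈ 2.6225 bits.
Huffman merges: 1/20+3/50→11/100; 11/100+11/100→11/50; 13/100+19/100→8/25; 11/50+11/50→11/25; 6/25+8/25→14/25; 11/25+14/25→1. L = 53/20 ≈ 2.6500.
L − H = 2.6500 − 2.6225 = 0.028 bits.

0.028 bits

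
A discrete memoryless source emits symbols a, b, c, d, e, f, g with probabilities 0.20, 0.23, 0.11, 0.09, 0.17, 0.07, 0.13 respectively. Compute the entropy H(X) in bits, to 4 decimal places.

H = −Σ pᵢ log₂ pᵢ.
−0.20·log₂(0.20) = 0.4644
−0.23·log₂(0.23) = 0.4877
−0.11·log₂(0.11) = 0.3503
−0.09·log₂(0.09) = 0.3127
−0.17·log₂(0.17) = 0.4346
−0.07·log₂(0.07) = 0.2686
−0.13·log₂(0.13) = 0.3826
Sum ≈ 2.7008 → 2.7008 bits.

2.7008 bits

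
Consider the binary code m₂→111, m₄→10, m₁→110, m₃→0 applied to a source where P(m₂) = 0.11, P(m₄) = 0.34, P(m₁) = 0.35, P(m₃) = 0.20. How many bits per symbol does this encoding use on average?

2.26 bits/symbol

L̄ = Σ pᵢ·ℓᵢ = 0.11·3 + 0.34·2 + 0.35·3 + 0.20·1 = 2.26 bits/symbol.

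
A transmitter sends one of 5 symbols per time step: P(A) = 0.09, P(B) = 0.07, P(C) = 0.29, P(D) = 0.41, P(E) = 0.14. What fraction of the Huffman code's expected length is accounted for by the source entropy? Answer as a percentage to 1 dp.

98.7%

Entropy H = −Σ p log₂ p ≈ 2.0236 bits.
Huffman merges: 7/100+9/100→4/25; 7/50+4/25→3/10; 29/100+3/10→59/100; 41/100+59/100→1. L = 41/20 ≈ 2.0500.
Efficiency = H/L = 2.0236/2.0500 = 98.7%.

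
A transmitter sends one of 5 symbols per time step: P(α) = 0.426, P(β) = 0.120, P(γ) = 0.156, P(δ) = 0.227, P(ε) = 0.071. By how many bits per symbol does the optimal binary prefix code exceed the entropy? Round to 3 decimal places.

Entropy H = −Σ p log₂ p ≈ 2.0662 bits.
Huffman merges: 71/1000+3/25→191/1000; 39/250+191/1000→347/1000; 227/1000+347/1000→287/500; 213/500+287/500→1. L = 264/125 ≈ 2.1120.
L − H = 2.1120 − 2.0662 = 0.046 bits.

0.046 bits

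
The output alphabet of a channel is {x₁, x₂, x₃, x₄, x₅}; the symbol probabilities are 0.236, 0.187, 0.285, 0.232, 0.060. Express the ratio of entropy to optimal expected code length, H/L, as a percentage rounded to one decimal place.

Entropy H = −Σ p log₂ p ≈ 2.1926 bits.
Huffman merges: 3/50+187/1000→247/1000; 29/125+59/250→117/250; 247/1000+57/200→133/250; 117/250+133/250→1. L = 2247/1000 ≈ 2.2470.
Efficiency = H/L = 2.1926/2.2470 = 97.6%.

97.6%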